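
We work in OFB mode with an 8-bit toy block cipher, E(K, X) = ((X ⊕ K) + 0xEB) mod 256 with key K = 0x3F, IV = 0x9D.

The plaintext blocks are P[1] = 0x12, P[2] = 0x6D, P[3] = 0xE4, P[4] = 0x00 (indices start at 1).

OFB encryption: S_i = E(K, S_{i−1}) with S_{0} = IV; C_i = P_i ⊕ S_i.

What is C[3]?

C[1]: S = E(K, 0x9D) = 0x8D; 0x12 ⊕ 0x8D = 0x9F.
C[2]: S = E(K, 0x8D) = 0x9D; 0x6D ⊕ 0x9D = 0xF0.
C[3]: S = E(K, 0x9D) = 0x8D; 0xE4 ⊕ 0x8D = 0x69.

C[3] = 0x69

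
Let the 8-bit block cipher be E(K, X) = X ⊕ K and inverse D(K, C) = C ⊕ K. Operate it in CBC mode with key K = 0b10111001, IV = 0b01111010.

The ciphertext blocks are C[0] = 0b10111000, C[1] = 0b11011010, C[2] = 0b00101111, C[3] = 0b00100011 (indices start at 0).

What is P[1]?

P[1] = 0b11011011

CBC decryption: P_i = D(K, C_i) ⊕ C_{i−1}, with C_{−1} = IV.
P[1]: D(K, 0b11011010) = 0b01100011; 0b01100011 ⊕ 0b10111000 = 0b11011011.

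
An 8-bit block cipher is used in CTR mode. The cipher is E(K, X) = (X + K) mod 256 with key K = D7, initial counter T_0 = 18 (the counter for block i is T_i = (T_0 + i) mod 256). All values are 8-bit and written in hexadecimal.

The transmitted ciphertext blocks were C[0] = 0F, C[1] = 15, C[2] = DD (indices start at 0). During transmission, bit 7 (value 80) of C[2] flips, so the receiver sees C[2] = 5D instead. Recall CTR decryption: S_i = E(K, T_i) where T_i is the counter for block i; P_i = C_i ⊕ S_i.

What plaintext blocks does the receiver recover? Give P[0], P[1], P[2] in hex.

Only C[2] changed, to 5D. In CTR, a change in C_i flips the same bit in P_i only; the keystream is unaffected. Decrypting the received ciphertext:
P[0]: T = 18, S = E(K, T) = EF; 0F ⊕ EF = E0.
P[1]: T = 19, S = E(K, T) = F0; 15 ⊕ F0 = E5.
P[2]: T = 1A, S = E(K, T) = F1; 5D ⊕ F1 = AC.
Blocks that differ from the original plaintext: P[2].

P[0] = E0, P[1] = E5, P[2] = AC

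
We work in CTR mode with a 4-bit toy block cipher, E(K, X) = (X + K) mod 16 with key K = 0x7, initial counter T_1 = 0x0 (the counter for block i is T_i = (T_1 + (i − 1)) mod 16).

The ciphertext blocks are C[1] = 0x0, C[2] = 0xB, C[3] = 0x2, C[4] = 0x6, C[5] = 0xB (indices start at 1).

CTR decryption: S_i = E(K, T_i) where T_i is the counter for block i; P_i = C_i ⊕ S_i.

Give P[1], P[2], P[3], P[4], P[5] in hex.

P[1] = 0x7, P[2] = 0x3, P[3] = 0xB, P[4] = 0xC, P[5] = 0x0

P[1]: T = 0x0, S = E(K, T) = 0x7; 0x0 ⊕ 0x7 = 0x7.
P[2]: T = 0x1, S = E(K, T) = 0x8; 0xB ⊕ 0x8 = 0x3.
P[3]: T = 0x2, S = E(K, T) = 0x9; 0x2 ⊕ 0x9 = 0xB.
P[4]: T = 0x3, S = E(K, T) = 0xA; 0x6 ⊕ 0xA = 0xC.
P[5]: T = 0x4, S = E(K, T) = 0xB; 0xB ⊕ 0xB = 0x0.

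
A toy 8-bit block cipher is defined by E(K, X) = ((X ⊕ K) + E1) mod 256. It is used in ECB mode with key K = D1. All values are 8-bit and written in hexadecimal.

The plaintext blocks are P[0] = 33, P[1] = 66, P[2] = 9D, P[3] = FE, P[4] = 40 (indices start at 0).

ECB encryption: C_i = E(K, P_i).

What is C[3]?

C[3] = 10

C[3]: E(K, FE) = 10.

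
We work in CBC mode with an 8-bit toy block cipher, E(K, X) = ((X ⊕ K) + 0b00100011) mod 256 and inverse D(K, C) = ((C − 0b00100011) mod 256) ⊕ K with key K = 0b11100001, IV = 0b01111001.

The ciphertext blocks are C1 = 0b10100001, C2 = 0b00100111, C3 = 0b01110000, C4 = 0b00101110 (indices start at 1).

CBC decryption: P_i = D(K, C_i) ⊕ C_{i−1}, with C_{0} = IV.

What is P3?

P3: D(K, 0b01110000) = 0b10101100; 0b10101100 ⊕ 0b00100111 = 0b10001011.

P3 = 0b10001011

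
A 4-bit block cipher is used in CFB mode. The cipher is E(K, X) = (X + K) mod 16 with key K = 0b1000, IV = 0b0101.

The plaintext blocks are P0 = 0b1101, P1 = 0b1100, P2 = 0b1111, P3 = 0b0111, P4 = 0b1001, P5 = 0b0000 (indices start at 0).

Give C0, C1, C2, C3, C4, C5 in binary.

C0 = 0b0000, C1 = 0b0100, C2 = 0b0011, C3 = 0b1100, C4 = 0b1101, C5 = 0b0101

CFB encryption: C_i = P_i ⊕ E(K, C_{i−1}), with C_{−1} = IV.
C0: E(K, 0b0101) = 0b1101; 0b1101 ⊕ 0b1101 = 0b0000.
C1: E(K, 0b0000) = 0b1000; 0b1100 ⊕ 0b1000 = 0b0100.
C2: E(K, 0b0100) = 0b1100; 0b1111 ⊕ 0b1100 = 0b0011.
C3: E(K, 0b0011) = 0b1011; 0b0111 ⊕ 0b1011 = 0b1100.
C4: E(K, 0b1100) = 0b0100; 0b1001 ⊕ 0b0100 = 0b1101.
C5: E(K, 0b1101) = 0b0101; 0b0000 ⊕ 0b0101 = 0b0101.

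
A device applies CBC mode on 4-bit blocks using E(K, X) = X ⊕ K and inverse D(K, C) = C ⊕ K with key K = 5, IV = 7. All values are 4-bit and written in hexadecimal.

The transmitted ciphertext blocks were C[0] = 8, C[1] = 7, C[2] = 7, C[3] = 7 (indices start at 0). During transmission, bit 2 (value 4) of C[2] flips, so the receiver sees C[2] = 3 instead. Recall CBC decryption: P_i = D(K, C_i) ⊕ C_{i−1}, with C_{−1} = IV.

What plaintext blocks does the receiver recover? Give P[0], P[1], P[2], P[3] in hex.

Only C[2] changed, to 3. In CBC, a change in C_i garbles P_i and flips the same bit in P_{i+1}. Decrypting the received ciphertext:
P[0]: D(K, 8) = D; D ⊕ 7 = A.
P[1]: D(K, 7) = 2; 2 ⊕ 8 = A.
P[2]: D(K, 3) = 6; 6 ⊕ 7 = 1.
P[3]: D(K, 7) = 2; 2 ⊕ 3 = 1.
Blocks that differ from the original plaintext: P[2], P[3].

P[0] = A, P[1] = A, P[2] = 1, P[3] = 1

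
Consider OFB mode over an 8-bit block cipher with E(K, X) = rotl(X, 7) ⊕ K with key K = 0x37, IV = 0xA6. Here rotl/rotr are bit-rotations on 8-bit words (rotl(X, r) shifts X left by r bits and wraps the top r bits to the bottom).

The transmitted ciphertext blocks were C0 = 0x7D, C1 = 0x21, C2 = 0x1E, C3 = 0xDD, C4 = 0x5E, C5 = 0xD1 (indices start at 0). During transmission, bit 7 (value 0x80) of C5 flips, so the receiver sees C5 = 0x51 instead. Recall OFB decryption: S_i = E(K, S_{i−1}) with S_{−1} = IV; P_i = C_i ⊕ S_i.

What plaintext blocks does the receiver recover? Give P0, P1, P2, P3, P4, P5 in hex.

P0 = 0x19, P1 = 0x24, P2 = 0xAB, P3 = 0x30, P4 = 0x9F, P5 = 0x86

Only C5 changed, to 0x51. In OFB, a change in C_i flips the same bit in P_i only; the keystream is unaffected. Decrypting the received ciphertext:
P0: S = E(K, 0xA6) = 0x64; 0x7D ⊕ 0x64 = 0x19.
P1: S = E(K, 0x64) = 0x05; 0x21 ⊕ 0x05 = 0x24.
P2: S = E(K, 0x05) = 0xB5; 0x1E ⊕ 0xB5 = 0xAB.
P3: S = E(K, 0xB5) = 0xED; 0xDD ⊕ 0xED = 0x30.
P4: S = E(K, 0xED) = 0xC1; 0x5E ⊕ 0xC1 = 0x9F.
P5: S = E(K, 0xC1) = 0xD7; 0x51 ⊕ 0xD7 = 0x86.
Blocks that differ from the original plaintext: P5.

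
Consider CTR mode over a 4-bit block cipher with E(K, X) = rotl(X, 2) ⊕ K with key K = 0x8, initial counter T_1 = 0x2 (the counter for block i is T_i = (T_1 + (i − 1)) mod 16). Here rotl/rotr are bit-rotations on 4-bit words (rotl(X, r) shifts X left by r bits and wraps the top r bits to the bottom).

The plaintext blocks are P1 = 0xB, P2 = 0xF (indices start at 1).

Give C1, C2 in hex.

CTR encryption: S_i = E(K, T_i) where T_i is the counter for block i; C_i = P_i ⊕ S_i.
C1: T = 0x2, S = E(K, T) = 0x0; 0xB ⊕ 0x0 = 0xB.
C2: T = 0x3, S = E(K, T) = 0x4; 0xF ⊕ 0x4 = 0xB.

C1 = 0xB, C2 = 0xB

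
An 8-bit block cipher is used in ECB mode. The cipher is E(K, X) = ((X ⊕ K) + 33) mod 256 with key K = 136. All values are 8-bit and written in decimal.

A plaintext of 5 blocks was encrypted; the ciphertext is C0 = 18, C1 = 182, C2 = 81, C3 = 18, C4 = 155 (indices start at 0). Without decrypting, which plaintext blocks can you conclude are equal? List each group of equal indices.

ECB encrypts each block independently with the same key, so equal ciphertext blocks imply equal plaintext blocks.
C0 = C3 = 18, so P0 = P3.

P0 = P3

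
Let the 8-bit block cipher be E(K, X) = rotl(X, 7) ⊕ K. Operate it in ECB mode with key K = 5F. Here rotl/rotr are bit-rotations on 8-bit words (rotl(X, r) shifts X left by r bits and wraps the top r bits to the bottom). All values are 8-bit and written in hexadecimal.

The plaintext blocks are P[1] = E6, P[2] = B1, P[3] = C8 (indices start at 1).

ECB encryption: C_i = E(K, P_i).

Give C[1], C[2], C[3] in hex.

C[1]: E(K, E6) = 2C.
C[2]: E(K, B1) = 87.
C[3]: E(K, C8) = 3B.

C[1] = 2C, C[2] = 87, C[3] = 3B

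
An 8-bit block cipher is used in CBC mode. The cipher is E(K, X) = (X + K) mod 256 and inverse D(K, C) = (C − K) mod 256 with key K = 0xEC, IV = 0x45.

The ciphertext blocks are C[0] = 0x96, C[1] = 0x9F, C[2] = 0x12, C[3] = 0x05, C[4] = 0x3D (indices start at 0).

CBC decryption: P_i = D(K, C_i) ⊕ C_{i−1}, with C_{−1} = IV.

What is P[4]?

P[4]: D(K, 0x3D) = 0x51; 0x51 ⊕ 0x05 = 0x54.

P[4] = 0x54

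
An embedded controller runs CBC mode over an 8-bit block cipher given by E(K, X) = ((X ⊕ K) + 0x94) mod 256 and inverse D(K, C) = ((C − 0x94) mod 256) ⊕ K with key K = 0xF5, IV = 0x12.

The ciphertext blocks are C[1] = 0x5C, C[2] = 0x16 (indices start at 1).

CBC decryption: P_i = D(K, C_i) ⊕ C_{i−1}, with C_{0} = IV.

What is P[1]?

P[1] = 0x2F

P[1]: D(K, 0x5C) = 0x3D; 0x3D ⊕ 0x12 = 0x2F.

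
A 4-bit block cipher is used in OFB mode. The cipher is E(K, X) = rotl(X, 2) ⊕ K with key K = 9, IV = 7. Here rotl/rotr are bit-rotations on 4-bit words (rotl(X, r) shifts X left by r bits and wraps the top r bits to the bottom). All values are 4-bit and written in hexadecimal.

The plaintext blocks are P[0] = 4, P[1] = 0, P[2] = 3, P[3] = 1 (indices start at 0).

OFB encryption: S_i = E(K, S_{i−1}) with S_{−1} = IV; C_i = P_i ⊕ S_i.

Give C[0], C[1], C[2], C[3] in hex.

C[0]: S = E(K, 7) = 4; 4 ⊕ 4 = 0.
C[1]: S = E(K, 4) = 8; 0 ⊕ 8 = 8.
C[2]: S = E(K, 8) = B; 3 ⊕ B = 8.
C[3]: S = E(K, B) = 7; 1 ⊕ 7 = 6.

C[0] = 0, C[1] = 8, C[2] = 8, C[3] = 6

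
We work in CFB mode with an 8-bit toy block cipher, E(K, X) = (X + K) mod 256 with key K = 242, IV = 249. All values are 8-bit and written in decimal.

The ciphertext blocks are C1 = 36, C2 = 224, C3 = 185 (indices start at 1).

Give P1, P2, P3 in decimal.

CFB decryption: P_i = C_i ⊕ E(K, C_{i−1}), with C_{0} = IV.
P1: E(K, 249) = 235; 36 ⊕ 235 = 207.
P2: E(K, 36) = 22; 224 ⊕ 22 = 246.
P3: E(K, 224) = 210; 185 ⊕ 210 = 107.

P1 = 207, P2 = 246, P3 = 107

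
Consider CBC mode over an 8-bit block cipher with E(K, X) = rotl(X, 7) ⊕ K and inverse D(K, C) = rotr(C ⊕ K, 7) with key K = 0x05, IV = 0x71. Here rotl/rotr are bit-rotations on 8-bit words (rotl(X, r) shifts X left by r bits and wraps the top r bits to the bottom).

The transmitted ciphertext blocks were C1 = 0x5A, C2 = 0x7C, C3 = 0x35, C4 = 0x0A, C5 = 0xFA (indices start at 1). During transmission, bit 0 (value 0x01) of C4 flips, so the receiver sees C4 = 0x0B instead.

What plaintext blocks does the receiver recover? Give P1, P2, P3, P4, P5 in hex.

CBC decryption: P_i = D(K, C_i) ⊕ C_{i−1}, with C_{0} = IV.
Only C4 changed, to 0x0B. In CBC, a change in C_i garbles P_i and flips the same bit in P_{i+1}. Decrypting the received ciphertext:
P1: D(K, 0x5A) = 0xBE; 0xBE ⊕ 0x71 = 0xCF.
P2: D(K, 0x7C) = 0xF2; 0xF2 ⊕ 0x5A = 0xA8.
P3: D(K, 0x35) = 0x60; 0x60 ⊕ 0x7C = 0x1C.
P4: D(K, 0x0B) = 0x1C; 0x1C ⊕ 0x35 = 0x29.
P5: D(K, 0xFA) = 0xFF; 0xFF ⊕ 0x0B = 0xF4.
Blocks that differ from the original plaintext: P4, P5.

P1 = 0xCF, P2 = 0xA8, P3 = 0x1C, P4 = 0x29, P5 = 0xF4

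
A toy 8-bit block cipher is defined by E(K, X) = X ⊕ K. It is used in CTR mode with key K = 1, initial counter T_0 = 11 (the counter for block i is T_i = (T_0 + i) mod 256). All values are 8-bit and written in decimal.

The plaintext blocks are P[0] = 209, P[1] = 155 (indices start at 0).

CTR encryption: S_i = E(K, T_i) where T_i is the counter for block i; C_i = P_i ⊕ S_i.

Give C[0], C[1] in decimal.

C[0]: T = 11, S = E(K, T) = 10; 209 ⊕ 10 = 219.
C[1]: T = 12, S = E(K, T) = 13; 155 ⊕ 13 = 150.

C[0] = 219, C[1] = 150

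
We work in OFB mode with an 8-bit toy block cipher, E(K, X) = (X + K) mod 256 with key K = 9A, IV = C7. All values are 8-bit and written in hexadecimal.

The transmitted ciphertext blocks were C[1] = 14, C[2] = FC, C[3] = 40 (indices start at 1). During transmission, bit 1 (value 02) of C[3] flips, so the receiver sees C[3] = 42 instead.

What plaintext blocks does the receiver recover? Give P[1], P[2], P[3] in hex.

OFB decryption: S_i = E(K, S_{i−1}) with S_{0} = IV; P_i = C_i ⊕ S_i.
Only C[3] changed, to 42. In OFB, a change in C_i flips the same bit in P_i only; the keystream is unaffected. Decrypting the received ciphertext:
P[1]: S = E(K, C7) = 61; 14 ⊕ 61 = 75.
P[2]: S = E(K, 61) = FB; FC ⊕ FB = 07.
P[3]: S = E(K, FB) = 95; 42 ⊕ 95 = D7.
Blocks that differ from the original plaintext: P[3].

P[1] = 75, P[2] = 07, P[3] = D7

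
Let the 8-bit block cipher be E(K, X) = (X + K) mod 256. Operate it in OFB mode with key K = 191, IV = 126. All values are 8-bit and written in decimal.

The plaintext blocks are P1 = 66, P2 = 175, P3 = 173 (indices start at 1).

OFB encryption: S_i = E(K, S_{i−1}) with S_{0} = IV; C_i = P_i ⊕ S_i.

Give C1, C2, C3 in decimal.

C1: S = E(K, 126) = 61; 66 ⊕ 61 = 127.
C2: S = E(K, 61) = 252; 175 ⊕ 252 = 83.
C3: S = E(K, 252) = 187; 173 ⊕ 187 = 22.

C1 = 127, C2 = 83, C3 = 22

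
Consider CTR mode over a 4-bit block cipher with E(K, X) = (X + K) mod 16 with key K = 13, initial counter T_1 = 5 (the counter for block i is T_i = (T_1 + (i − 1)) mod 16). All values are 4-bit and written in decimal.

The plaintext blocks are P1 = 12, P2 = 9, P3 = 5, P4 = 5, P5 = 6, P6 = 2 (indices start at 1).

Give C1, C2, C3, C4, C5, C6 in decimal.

CTR encryption: S_i = E(K, T_i) where T_i is the counter for block i; C_i = P_i ⊕ S_i.
C1: T = 5, S = E(K, T) = 2; 12 ⊕ 2 = 14.
C2: T = 6, S = E(K, T) = 3; 9 ⊕ 3 = 10.
C3: T = 7, S = E(K, T) = 4; 5 ⊕ 4 = 1.
C4: T = 8, S = E(K, T) = 5; 5 ⊕ 5 = 0.
C5: T = 9, S = E(K, T) = 6; 6 ⊕ 6 = 0.
C6: T = 10, S = E(K, T) = 7; 2 ⊕ 7 = 5.

C1 = 14, C2 = 10, C3 = 1, C4 = 0, C5 = 0, C6 = 5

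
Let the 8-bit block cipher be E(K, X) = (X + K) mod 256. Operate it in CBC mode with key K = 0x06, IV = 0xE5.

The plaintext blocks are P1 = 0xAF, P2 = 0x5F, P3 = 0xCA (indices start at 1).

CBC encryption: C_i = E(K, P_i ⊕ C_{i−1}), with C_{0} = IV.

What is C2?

C2 = 0x15

C1: P1 ⊕ 0xE5 = 0x4A; E(K, 0x4A) = 0x50.
C2: P2 ⊕ 0x50 = 0x0F; E(K, 0x0F) = 0x15.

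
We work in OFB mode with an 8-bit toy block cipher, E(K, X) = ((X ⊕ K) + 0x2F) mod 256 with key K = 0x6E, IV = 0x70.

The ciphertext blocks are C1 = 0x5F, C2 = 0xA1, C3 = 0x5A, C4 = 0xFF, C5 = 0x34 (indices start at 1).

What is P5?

P5 = 0xBD

OFB decryption: S_i = E(K, S_{i−1}) with S_{0} = IV; P_i = C_i ⊕ S_i.
P1: S = E(K, 0x70) = 0x4D; 0x5F ⊕ 0x4D = 0x12.
P2: S = E(K, 0x4D) = 0x52; 0xA1 ⊕ 0x52 = 0xF3.
P3: S = E(K, 0x52) = 0x6B; 0x5A ⊕ 0x6B = 0x31.
P4: S = E(K, 0x6B) = 0x34; 0xFF ⊕ 0x34 = 0xCB.
P5: S = E(K, 0x34) = 0x89; 0x34 ⊕ 0x89 = 0xBD.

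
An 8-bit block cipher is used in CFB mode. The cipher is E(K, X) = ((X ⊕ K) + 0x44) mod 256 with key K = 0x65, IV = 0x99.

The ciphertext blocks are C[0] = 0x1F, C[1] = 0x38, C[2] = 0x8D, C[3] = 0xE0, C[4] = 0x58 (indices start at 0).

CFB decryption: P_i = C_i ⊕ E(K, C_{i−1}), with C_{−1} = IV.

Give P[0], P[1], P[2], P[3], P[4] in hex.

P[0] = 0x5F, P[1] = 0x86, P[2] = 0x2C, P[3] = 0xCC, P[4] = 0x91

P[0]: E(K, 0x99) = 0x40; 0x1F ⊕ 0x40 = 0x5F.
P[1]: E(K, 0x1F) = 0xBE; 0x38 ⊕ 0xBE = 0x86.
P[2]: E(K, 0x38) = 0xA1; 0x8D ⊕ 0xA1 = 0x2C.
P[3]: E(K, 0x8D) = 0x2C; 0xE0 ⊕ 0x2C = 0xCC.
P[4]: E(K, 0xE0) = 0xC9; 0x58 ⊕ 0xC9 = 0x91.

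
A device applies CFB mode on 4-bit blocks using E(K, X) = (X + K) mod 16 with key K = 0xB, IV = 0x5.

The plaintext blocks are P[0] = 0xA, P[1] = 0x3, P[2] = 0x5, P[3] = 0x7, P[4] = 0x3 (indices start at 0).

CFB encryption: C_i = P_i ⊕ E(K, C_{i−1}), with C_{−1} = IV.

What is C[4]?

C[0]: E(K, 0x5) = 0x0; 0xA ⊕ 0x0 = 0xA.
C[1]: E(K, 0xA) = 0x5; 0x3 ⊕ 0x5 = 0x6.
C[2]: E(K, 0x6) = 0x1; 0x5 ⊕ 0x1 = 0x4.
C[3]: E(K, 0x4) = 0xF; 0x7 ⊕ 0xF = 0x8.
C[4]: E(K, 0x8) = 0x3; 0x3 ⊕ 0x3 = 0x0.

C[4] = 0x0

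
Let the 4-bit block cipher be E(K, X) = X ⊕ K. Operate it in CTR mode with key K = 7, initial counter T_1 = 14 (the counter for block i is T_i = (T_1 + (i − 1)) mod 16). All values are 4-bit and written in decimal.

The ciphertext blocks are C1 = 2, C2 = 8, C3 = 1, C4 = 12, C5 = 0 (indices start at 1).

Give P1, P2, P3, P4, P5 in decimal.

P1 = 11, P2 = 0, P3 = 6, P4 = 10, P5 = 5

CTR decryption: S_i = E(K, T_i) where T_i is the counter for block i; P_i = C_i ⊕ S_i.
P1: T = 14, S = E(K, T) = 9; 2 ⊕ 9 = 11.
P2: T = 15, S = E(K, T) = 8; 8 ⊕ 8 = 0.
P3: T = 0, S = E(K, T) = 7; 1 ⊕ 7 = 6.
P4: T = 1, S = E(K, T) = 6; 12 ⊕ 6 = 10.
P5: T = 2, S = E(K, T) = 5; 0 ⊕ 5 = 5.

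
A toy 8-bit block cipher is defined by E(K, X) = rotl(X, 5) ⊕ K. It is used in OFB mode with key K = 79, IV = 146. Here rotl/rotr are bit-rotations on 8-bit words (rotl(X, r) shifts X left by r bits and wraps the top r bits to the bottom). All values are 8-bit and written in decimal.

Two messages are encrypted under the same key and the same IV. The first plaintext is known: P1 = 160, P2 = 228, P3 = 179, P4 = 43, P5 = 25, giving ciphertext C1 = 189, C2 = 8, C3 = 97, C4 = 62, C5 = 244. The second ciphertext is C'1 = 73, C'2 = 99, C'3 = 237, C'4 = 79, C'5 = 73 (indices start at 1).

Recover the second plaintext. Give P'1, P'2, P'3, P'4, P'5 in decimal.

P'1 = 84, P'2 = 143, P'3 = 63, P'4 = 90, P'5 = 164

In OFB with a reused IV, both messages share the same keystream S_i, so C_i ⊕ C'_i = P_i ⊕ P'_i and thus P'_i = P_i ⊕ C_i ⊕ C'_i.
P'1: 160 ⊕ 189 ⊕ 73 = 84.
P'2: 228 ⊕ 8 ⊕ 99 = 143.
P'3: 179 ⊕ 97 ⊕ 237 = 63.
P'4: 43 ⊕ 62 ⊕ 79 = 90.
P'5: 25 ⊕ 244 ⊕ 73 = 164.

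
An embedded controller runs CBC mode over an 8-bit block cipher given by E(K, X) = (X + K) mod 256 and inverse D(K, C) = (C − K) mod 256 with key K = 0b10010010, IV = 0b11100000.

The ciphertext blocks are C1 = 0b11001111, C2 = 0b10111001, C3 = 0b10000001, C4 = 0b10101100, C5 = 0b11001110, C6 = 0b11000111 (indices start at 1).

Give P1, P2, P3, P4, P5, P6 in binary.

P1 = 0b11011101, P2 = 0b11101000, P3 = 0b01010110, P4 = 0b10011011, P5 = 0b10010000, P6 = 0b11111011

CBC decryption: P_i = D(K, C_i) ⊕ C_{i−1}, with C_{0} = IV.
P1: D(K, 0b11001111) = 0b00111101; 0b00111101 ⊕ 0b11100000 = 0b11011101.
P2: D(K, 0b10111001) = 0b00100111; 0b00100111 ⊕ 0b11001111 = 0b11101000.
P3: D(K, 0b10000001) = 0b11101111; 0b11101111 ⊕ 0b10111001 = 0b01010110.
P4: D(K, 0b10101100) = 0b00011010; 0b00011010 ⊕ 0b10000001 = 0b10011011.
P5: D(K, 0b11001110) = 0b00111100; 0b00111100 ⊕ 0b10101100 = 0b10010000.
P6: D(K, 0b11000111) = 0b00110101; 0b00110101 ⊕ 0b11001110 = 0b11111011.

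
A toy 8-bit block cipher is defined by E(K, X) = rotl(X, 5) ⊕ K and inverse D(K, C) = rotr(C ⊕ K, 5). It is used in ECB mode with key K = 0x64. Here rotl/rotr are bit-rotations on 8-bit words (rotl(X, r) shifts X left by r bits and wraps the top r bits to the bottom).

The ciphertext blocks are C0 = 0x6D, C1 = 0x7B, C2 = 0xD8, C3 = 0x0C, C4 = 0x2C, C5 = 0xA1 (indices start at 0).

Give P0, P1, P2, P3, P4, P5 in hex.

P0 = 0x48, P1 = 0xF8, P2 = 0xE5, P3 = 0x43, P4 = 0x42, P5 = 0x2E

ECB decryption: P_i = D(K, C_i).
P0: D(K, 0x6D) = 0x48.
P1: D(K, 0x7B) = 0xF8.
P2: D(K, 0xD8) = 0xE5.
P3: D(K, 0x0C) = 0x43.
P4: D(K, 0x2C) = 0x42.
P5: D(K, 0xA1) = 0x2E.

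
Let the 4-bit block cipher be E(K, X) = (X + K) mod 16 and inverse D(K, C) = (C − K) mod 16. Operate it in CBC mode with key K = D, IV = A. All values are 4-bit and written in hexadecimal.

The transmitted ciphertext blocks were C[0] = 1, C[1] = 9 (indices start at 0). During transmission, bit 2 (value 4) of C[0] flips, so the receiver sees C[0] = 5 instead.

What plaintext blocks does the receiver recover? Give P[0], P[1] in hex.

P[0] = 2, P[1] = 9

CBC decryption: P_i = D(K, C_i) ⊕ C_{i−1}, with C_{−1} = IV.
Only C[0] changed, to 5. In CBC, a change in C_i garbles P_i and flips the same bit in P_{i+1}. Decrypting the received ciphertext:
P[0]: D(K, 5) = 8; 8 ⊕ A = 2.
P[1]: D(K, 9) = C; C ⊕ 5 = 9.
Blocks that differ from the original plaintext: P[0], P[1].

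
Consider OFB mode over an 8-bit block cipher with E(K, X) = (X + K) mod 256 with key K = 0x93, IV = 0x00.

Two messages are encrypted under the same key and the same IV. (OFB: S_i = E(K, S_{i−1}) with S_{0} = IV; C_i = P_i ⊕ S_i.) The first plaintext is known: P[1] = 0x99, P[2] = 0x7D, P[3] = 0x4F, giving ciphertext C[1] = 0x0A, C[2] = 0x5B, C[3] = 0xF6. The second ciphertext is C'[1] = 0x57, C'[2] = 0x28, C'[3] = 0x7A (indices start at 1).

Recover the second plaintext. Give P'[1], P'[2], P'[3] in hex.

In OFB with a reused IV, both messages share the same keystream S_i, so C_i ⊕ C'_i = P_i ⊕ P'_i and thus P'_i = P_i ⊕ C_i ⊕ C'_i.
P'[1]: 0x99 ⊕ 0x0A ⊕ 0x57 = 0xC4.
P'[2]: 0x7D ⊕ 0x5B ⊕ 0x28 = 0x0E.
P'[3]: 0x4F ⊕ 0xF6 ⊕ 0x7A = 0xC3.

P'[1] = 0xC4, P'[2] = 0x0E, P'[3] = 0xC3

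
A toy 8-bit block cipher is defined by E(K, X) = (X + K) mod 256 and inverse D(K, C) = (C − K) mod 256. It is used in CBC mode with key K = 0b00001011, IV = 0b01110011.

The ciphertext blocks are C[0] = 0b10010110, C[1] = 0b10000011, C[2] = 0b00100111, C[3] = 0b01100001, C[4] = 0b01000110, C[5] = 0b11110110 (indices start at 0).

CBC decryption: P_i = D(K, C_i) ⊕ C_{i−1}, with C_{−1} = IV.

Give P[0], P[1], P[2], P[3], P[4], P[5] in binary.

P[0] = 0b11111000, P[1] = 0b11101110, P[2] = 0b10011111, P[3] = 0b01110001, P[4] = 0b01011010, P[5] = 0b10101101

P[0]: D(K, 0b10010110) = 0b10001011; 0b10001011 ⊕ 0b01110011 = 0b11111000.
P[1]: D(K, 0b10000011) = 0b01111000; 0b01111000 ⊕ 0b10010110 = 0b11101110.
P[2]: D(K, 0b00100111) = 0b00011100; 0b00011100 ⊕ 0b10000011 = 0b10011111.
P[3]: D(K, 0b01100001) = 0b01010110; 0b01010110 ⊕ 0b00100111 = 0b01110001.
P[4]: D(K, 0b01000110) = 0b00111011; 0b00111011 ⊕ 0b01100001 = 0b01011010.
P[5]: D(K, 0b11110110) = 0b11101011; 0b11101011 ⊕ 0b01000110 = 0b10101101.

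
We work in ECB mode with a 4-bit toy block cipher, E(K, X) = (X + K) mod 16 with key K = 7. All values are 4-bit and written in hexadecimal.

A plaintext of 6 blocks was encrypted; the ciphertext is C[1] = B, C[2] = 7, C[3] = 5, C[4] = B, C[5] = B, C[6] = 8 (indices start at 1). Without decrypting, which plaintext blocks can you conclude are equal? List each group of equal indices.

ECB encrypts each block independently with the same key, so equal ciphertext blocks imply equal plaintext blocks.
C[1] = C[4] = C[5] = B, so P[1] = P[4] = P[5].

P[1] = P[4] = P[5]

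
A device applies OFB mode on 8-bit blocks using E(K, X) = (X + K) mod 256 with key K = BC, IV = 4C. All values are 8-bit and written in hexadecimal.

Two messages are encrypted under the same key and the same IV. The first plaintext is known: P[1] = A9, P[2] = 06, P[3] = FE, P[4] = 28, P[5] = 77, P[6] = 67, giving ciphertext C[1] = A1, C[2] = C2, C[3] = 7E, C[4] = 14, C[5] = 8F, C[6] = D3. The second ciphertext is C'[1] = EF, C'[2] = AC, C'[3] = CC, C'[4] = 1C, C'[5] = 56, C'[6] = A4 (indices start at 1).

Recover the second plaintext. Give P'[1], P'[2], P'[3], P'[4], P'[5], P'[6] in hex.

P'[1] = E7, P'[2] = 68, P'[3] = 4C, P'[4] = 20, P'[5] = AE, P'[6] = 10

In OFB with a reused IV, both messages share the same keystream S_i, so C_i ⊕ C'_i = P_i ⊕ P'_i and thus P'_i = P_i ⊕ C_i ⊕ C'_i.
P'[1]: A9 ⊕ A1 ⊕ EF = E7.
P'[2]: 06 ⊕ C2 ⊕ AC = 68.
P'[3]: FE ⊕ 7E ⊕ CC = 4C.
P'[4]: 28 ⊕ 14 ⊕ 1C = 20.
P'[5]: 77 ⊕ 8F ⊕ 56 = AE.
P'[6]: 67 ⊕ D3 ⊕ A4 = 10.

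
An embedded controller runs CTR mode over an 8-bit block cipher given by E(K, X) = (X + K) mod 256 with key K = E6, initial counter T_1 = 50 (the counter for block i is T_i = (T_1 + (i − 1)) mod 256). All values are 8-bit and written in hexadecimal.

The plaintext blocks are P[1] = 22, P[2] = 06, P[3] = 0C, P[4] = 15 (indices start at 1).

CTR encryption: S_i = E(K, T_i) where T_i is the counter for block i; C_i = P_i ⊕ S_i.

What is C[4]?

C[4] = 2C

C[1]: T = 50, S = E(K, T) = 36; 22 ⊕ 36 = 14.
C[2]: T = 51, S = E(K, T) = 37; 06 ⊕ 37 = 31.
C[3]: T = 52, S = E(K, T) = 38; 0C ⊕ 38 = 34.
C[4]: T = 53, S = E(K, T) = 39; 15 ⊕ 39 = 2C.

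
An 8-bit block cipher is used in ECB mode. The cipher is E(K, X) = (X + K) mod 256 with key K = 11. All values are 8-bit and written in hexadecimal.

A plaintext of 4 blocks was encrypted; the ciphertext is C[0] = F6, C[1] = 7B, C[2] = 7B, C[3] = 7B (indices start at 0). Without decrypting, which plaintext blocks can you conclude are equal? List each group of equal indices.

ECB encrypts each block independently with the same key, so equal ciphertext blocks imply equal plaintext blocks.
C[1] = C[2] = C[3] = 7B, so P[1] = P[2] = P[3].

P[1] = P[2] = P[3]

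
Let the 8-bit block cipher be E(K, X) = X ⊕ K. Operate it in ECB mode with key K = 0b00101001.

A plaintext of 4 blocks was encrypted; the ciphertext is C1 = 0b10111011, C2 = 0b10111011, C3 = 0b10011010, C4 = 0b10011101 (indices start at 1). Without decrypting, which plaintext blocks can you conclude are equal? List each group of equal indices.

ECB encrypts each block independently with the same key, so equal ciphertext blocks imply equal plaintext blocks.
C1 = C2 = 0b10111011, so P1 = P2.

P1 = P2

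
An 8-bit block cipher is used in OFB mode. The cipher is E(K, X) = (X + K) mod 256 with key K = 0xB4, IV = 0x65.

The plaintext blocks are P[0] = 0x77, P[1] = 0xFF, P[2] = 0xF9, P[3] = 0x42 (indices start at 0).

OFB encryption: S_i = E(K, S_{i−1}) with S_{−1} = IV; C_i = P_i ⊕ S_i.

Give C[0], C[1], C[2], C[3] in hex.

C[0]: S = E(K, 0x65) = 0x19; 0x77 ⊕ 0x19 = 0x6E.
C[1]: S = E(K, 0x19) = 0xCD; 0xFF ⊕ 0xCD = 0x32.
C[2]: S = E(K, 0xCD) = 0x81; 0xF9 ⊕ 0x81 = 0x78.
C[3]: S = E(K, 0x81) = 0x35; 0x42 ⊕ 0x35 = 0x77.

C[0] = 0x6E, C[1] = 0x32, C[2] = 0x78, C[3] = 0x77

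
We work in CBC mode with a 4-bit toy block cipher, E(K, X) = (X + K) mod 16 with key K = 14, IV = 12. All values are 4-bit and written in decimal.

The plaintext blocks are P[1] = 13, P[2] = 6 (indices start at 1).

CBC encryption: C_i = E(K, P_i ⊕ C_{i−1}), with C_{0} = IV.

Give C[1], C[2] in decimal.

C[1] = 15, C[2] = 7

C[1]: P[1] ⊕ 12 = 1; E(K, 1) = 15.
C[2]: P[2] ⊕ 15 = 9; E(K, 9) = 7.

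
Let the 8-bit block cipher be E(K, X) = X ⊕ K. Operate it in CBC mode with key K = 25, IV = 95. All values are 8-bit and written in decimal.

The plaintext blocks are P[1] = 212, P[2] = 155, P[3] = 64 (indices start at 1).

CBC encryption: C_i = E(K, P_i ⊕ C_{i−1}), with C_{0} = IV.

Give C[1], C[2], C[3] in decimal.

C[1] = 146, C[2] = 16, C[3] = 73

C[1]: P[1] ⊕ 95 = 139; E(K, 139) = 146.
C[2]: P[2] ⊕ 146 = 9; E(K, 9) = 16.
C[3]: P[3] ⊕ 16 = 80; E(K, 80) = 73.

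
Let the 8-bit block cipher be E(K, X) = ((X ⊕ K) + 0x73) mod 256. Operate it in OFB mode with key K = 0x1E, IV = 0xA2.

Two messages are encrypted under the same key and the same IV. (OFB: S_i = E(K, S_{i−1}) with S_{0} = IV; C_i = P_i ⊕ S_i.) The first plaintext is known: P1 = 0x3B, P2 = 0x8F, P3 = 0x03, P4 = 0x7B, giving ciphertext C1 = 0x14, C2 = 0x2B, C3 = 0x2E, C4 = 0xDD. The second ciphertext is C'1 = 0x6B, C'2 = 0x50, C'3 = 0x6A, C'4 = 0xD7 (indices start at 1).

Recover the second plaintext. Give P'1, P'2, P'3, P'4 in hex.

In OFB with a reused IV, both messages share the same keystream S_i, so C_i ⊕ C'_i = P_i ⊕ P'_i and thus P'_i = P_i ⊕ C_i ⊕ C'_i.
P'1: 0x3B ⊕ 0x14 ⊕ 0x6B = 0x44.
P'2: 0x8F ⊕ 0x2B ⊕ 0x50 = 0xF4.
P'3: 0x03 ⊕ 0x2E ⊕ 0x6A = 0x47.
P'4: 0x7B ⊕ 0xDD ⊕ 0xD7 = 0x71.

P'1 = 0x44, P'2 = 0xF4, P'3 = 0x47, P'4 = 0x71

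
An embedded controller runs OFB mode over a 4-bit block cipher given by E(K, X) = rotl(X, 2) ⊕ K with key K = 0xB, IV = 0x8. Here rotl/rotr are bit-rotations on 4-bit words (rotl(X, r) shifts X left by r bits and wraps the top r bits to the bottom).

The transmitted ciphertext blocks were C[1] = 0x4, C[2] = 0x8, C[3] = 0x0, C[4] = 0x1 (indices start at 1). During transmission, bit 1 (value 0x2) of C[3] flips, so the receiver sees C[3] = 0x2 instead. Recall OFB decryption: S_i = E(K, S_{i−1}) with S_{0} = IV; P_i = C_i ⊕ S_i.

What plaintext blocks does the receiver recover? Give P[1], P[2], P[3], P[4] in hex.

P[1] = 0xD, P[2] = 0x5, P[3] = 0xE, P[4] = 0x9

Only C[3] changed, to 0x2. In OFB, a change in C_i flips the same bit in P_i only; the keystream is unaffected. Decrypting the received ciphertext:
P[1]: S = E(K, 0x8) = 0x9; 0x4 ⊕ 0x9 = 0xD.
P[2]: S = E(K, 0x9) = 0xD; 0x8 ⊕ 0xD = 0x5.
P[3]: S = E(K, 0xD) = 0xC; 0x2 ⊕ 0xC = 0xE.
P[4]: S = E(K, 0xC) = 0x8; 0x1 ⊕ 0x8 = 0x9.
Blocks that differ from the original plaintext: P[3].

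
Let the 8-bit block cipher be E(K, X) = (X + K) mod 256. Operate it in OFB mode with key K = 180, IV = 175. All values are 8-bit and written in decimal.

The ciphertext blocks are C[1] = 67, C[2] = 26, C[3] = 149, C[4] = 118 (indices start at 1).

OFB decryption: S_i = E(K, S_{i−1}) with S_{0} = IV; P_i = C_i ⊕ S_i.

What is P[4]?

P[4] = 9

P[1]: S = E(K, 175) = 99; 67 ⊕ 99 = 32.
P[2]: S = E(K, 99) = 23; 26 ⊕ 23 = 13.
P[3]: S = E(K, 23) = 203; 149 ⊕ 203 = 94.
P[4]: S = E(K, 203) = 127; 118 ⊕ 127 = 9.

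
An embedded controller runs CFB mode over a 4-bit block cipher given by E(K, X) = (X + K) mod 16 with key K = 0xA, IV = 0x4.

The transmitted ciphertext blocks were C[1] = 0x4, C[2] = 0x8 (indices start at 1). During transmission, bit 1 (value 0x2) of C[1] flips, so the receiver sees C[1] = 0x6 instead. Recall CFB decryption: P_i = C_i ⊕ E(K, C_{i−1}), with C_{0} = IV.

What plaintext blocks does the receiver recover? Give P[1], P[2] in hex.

P[1] = 0x8, P[2] = 0x8

Only C[1] changed, to 0x6. In CFB, a change in C_i flips the same bit in P_i and garbles P_{i+1}. Decrypting the received ciphertext:
P[1]: E(K, 0x4) = 0xE; 0x6 ⊕ 0xE = 0x8.
P[2]: E(K, 0x6) = 0x0; 0x8 ⊕ 0x0 = 0x8.
Blocks that differ from the original plaintext: P[1], P[2].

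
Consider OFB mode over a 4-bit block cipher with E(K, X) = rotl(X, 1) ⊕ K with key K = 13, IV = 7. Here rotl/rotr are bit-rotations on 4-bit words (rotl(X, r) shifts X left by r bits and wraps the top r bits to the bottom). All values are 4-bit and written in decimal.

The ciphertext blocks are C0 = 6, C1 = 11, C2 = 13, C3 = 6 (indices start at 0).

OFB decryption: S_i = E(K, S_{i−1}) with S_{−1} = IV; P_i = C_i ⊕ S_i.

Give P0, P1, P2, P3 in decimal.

P0 = 5, P1 = 0, P2 = 7, P3 = 14

P0: S = E(K, 7) = 3; 6 ⊕ 3 = 5.
P1: S = E(K, 3) = 11; 11 ⊕ 11 = 0.
P2: S = E(K, 11) = 10; 13 ⊕ 10 = 7.
P3: S = E(K, 10) = 8; 6 ⊕ 8 = 14.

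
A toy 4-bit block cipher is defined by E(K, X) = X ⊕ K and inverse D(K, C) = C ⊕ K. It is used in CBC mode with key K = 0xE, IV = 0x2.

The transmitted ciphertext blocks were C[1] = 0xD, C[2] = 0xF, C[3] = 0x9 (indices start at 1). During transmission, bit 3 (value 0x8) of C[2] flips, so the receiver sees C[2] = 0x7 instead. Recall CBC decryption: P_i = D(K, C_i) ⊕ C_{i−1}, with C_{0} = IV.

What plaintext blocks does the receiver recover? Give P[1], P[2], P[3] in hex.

P[1] = 0x1, P[2] = 0x4, P[3] = 0x0

Only C[2] changed, to 0x7. In CBC, a change in C_i garbles P_i and flips the same bit in P_{i+1}. Decrypting the received ciphertext:
P[1]: D(K, 0xD) = 0x3; 0x3 ⊕ 0x2 = 0x1.
P[2]: D(K, 0x7) = 0x9; 0x9 ⊕ 0xD = 0x4.
P[3]: D(K, 0x9) = 0x7; 0x7 ⊕ 0x7 = 0x0.
Blocks that differ from the original plaintext: P[2], P[3].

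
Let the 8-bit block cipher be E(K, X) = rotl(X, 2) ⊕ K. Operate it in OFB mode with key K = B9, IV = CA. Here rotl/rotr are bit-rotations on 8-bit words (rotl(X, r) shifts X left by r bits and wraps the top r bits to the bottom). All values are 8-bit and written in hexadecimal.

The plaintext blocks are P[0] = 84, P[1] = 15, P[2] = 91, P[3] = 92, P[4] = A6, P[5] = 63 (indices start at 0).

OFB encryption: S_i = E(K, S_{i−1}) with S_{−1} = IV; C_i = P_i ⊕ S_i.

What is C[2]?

C[0]: S = E(K, CA) = 92; 84 ⊕ 92 = 16.
C[1]: S = E(K, 92) = F3; 15 ⊕ F3 = E6.
C[2]: S = E(K, F3) = 76; 91 ⊕ 76 = E7.

C[2] = E7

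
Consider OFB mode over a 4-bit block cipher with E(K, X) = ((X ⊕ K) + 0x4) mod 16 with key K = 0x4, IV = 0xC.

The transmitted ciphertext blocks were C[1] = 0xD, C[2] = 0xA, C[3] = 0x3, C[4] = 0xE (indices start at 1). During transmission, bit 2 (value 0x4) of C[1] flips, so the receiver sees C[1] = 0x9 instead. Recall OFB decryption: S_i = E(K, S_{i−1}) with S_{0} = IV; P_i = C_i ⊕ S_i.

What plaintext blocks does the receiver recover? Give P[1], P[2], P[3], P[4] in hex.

P[1] = 0x5, P[2] = 0x6, P[3] = 0xF, P[4] = 0x2

Only C[1] changed, to 0x9. In OFB, a change in C_i flips the same bit in P_i only; the keystream is unaffected. Decrypting the received ciphertext:
P[1]: S = E(K, 0xC) = 0xC; 0x9 ⊕ 0xC = 0x5.
P[2]: S = E(K, 0xC) = 0xC; 0xA ⊕ 0xC = 0x6.
P[3]: S = E(K, 0xC) = 0xC; 0x3 ⊕ 0xC = 0xF.
P[4]: S = E(K, 0xC) = 0xC; 0xE ⊕ 0xC = 0x2.
Blocks that differ from the original plaintext: P[1].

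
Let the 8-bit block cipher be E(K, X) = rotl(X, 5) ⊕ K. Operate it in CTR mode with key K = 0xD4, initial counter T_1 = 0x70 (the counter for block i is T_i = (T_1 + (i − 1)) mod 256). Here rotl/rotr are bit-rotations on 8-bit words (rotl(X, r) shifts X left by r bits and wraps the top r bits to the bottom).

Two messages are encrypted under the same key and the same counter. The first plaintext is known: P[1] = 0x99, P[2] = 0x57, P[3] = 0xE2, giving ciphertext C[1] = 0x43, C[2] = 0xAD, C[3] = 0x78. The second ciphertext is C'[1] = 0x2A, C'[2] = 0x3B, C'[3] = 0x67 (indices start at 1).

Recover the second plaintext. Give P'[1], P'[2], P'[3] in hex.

P'[1] = 0xF0, P'[2] = 0xC1, P'[3] = 0xFD

In CTR with a reused counter, both messages share the same keystream S_i, so C_i ⊕ C'_i = P_i ⊕ P'_i and thus P'_i = P_i ⊕ C_i ⊕ C'_i.
P'[1]: 0x99 ⊕ 0x43 ⊕ 0x2A = 0xF0.
P'[2]: 0x57 ⊕ 0xAD ⊕ 0x3B = 0xC1.
P'[3]: 0xE2 ⊕ 0x78 ⊕ 0x67 = 0xFD.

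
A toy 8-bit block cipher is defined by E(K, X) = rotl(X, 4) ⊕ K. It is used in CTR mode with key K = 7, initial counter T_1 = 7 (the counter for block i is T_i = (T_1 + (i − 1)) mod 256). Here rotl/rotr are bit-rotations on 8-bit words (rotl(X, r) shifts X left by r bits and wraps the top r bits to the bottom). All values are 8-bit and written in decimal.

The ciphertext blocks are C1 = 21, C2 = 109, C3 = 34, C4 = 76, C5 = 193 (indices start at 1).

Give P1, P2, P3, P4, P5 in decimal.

P1 = 98, P2 = 234, P3 = 181, P4 = 235, P5 = 118

CTR decryption: S_i = E(K, T_i) where T_i is the counter for block i; P_i = C_i ⊕ S_i.
P1: T = 7, S = E(K, T) = 119; 21 ⊕ 119 = 98.
P2: T = 8, S = E(K, T) = 135; 109 ⊕ 135 = 234.
P3: T = 9, S = E(K, T) = 151; 34 ⊕ 151 = 181.
P4: T = 10, S = E(K, T) = 167; 76 ⊕ 167 = 235.
P5: T = 11, S = E(K, T) = 183; 193 ⊕ 183 = 118.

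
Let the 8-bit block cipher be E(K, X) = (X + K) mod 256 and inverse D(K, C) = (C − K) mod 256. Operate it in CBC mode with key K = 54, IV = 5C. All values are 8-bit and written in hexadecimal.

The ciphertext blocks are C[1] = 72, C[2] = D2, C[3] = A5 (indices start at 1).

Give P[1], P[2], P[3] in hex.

CBC decryption: P_i = D(K, C_i) ⊕ C_{i−1}, with C_{0} = IV.
P[1]: D(K, 72) = 1E; 1E ⊕ 5C = 42.
P[2]: D(K, D2) = 7E; 7E ⊕ 72 = 0C.
P[3]: D(K, A5) = 51; 51 ⊕ D2 = 83.

P[1] = 42, P[2] = 0C, P[3] = 83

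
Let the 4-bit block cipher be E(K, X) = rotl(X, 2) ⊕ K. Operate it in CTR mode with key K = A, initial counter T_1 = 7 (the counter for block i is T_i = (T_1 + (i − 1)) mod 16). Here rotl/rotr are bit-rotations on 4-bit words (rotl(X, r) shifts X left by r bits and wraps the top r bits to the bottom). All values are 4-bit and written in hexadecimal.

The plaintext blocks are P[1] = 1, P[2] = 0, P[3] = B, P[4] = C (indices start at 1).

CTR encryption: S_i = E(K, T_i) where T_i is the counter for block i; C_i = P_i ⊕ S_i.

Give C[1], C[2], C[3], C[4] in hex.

C[1] = 6, C[2] = 8, C[3] = 7, C[4] = C

C[1]: T = 7, S = E(K, T) = 7; 1 ⊕ 7 = 6.
C[2]: T = 8, S = E(K, T) = 8; 0 ⊕ 8 = 8.
C[3]: T = 9, S = E(K, T) = C; B ⊕ C = 7.
C[4]: T = A, S = E(K, T) = 0; C ⊕ 0 = C.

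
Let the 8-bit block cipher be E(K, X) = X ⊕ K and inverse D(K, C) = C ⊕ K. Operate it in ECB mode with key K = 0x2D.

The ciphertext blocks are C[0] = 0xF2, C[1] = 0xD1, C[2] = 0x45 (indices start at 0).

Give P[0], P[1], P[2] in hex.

P[0] = 0xDF, P[1] = 0xFC, P[2] = 0x68

ECB decryption: P_i = D(K, C_i).
P[0]: D(K, 0xF2) = 0xDF.
P[1]: D(K, 0xD1) = 0xFC.
P[2]: D(K, 0x45) = 0x68.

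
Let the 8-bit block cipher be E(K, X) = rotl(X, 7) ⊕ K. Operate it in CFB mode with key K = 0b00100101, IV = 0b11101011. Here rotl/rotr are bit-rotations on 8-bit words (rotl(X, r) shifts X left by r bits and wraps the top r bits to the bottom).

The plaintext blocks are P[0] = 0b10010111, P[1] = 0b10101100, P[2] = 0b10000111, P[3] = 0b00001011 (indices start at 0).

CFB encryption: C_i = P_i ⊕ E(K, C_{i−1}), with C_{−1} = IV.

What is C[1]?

C[1] = 0b00101010

C[0]: E(K, 0b11101011) = 0b11010000; 0b10010111 ⊕ 0b11010000 = 0b01000111.
C[1]: E(K, 0b01000111) = 0b10000110; 0b10101100 ⊕ 0b10000110 = 0b00101010.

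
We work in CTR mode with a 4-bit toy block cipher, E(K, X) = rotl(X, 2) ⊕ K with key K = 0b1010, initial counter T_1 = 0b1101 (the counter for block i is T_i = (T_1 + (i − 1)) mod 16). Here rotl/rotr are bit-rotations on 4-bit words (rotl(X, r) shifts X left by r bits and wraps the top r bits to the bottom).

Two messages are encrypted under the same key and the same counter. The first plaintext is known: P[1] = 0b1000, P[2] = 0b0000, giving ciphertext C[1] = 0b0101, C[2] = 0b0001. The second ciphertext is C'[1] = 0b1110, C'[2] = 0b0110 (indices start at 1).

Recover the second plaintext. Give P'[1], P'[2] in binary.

P'[1] = 0b0011, P'[2] = 0b0111

In CTR with a reused counter, both messages share the same keystream S_i, so C_i ⊕ C'_i = P_i ⊕ P'_i and thus P'_i = P_i ⊕ C_i ⊕ C'_i.
P'[1]: 0b1000 ⊕ 0b0101 ⊕ 0b1110 = 0b0011.
P'[2]: 0b0000 ⊕ 0b0001 ⊕ 0b0110 = 0b0111.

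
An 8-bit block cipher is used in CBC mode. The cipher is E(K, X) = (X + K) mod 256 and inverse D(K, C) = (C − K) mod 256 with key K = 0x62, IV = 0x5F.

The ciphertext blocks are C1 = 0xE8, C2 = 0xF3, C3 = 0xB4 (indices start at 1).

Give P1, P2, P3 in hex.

P1 = 0xD9, P2 = 0x79, P3 = 0xA1

CBC decryption: P_i = D(K, C_i) ⊕ C_{i−1}, with C_{0} = IV.
P1: D(K, 0xE8) = 0x86; 0x86 ⊕ 0x5F = 0xD9.
P2: D(K, 0xF3) = 0x91; 0x91 ⊕ 0xE8 = 0x79.
P3: D(K, 0xB4) = 0x52; 0x52 ⊕ 0xF3 = 0xA1.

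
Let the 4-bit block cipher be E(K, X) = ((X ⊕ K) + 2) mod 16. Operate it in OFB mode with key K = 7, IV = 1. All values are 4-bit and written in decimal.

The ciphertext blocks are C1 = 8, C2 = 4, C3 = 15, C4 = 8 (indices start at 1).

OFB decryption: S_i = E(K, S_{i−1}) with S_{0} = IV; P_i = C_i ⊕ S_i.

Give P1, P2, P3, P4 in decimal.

P1: S = E(K, 1) = 8; 8 ⊕ 8 = 0.
P2: S = E(K, 8) = 1; 4 ⊕ 1 = 5.
P3: S = E(K, 1) = 8; 15 ⊕ 8 = 7.
P4: S = E(K, 8) = 1; 8 ⊕ 1 = 9.

P1 = 0, P2 = 5, P3 = 7, P4 = 9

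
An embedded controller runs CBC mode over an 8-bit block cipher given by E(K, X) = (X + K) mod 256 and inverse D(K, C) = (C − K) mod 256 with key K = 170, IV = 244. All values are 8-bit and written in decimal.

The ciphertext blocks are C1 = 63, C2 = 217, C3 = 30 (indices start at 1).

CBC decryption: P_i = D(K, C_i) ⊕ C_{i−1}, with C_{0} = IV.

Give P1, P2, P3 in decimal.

P1: D(K, 63) = 149; 149 ⊕ 244 = 97.
P2: D(K, 217) = 47; 47 ⊕ 63 = 16.
P3: D(K, 30) = 116; 116 ⊕ 217 = 173.

P1 = 97, P2 = 16, P3 = 173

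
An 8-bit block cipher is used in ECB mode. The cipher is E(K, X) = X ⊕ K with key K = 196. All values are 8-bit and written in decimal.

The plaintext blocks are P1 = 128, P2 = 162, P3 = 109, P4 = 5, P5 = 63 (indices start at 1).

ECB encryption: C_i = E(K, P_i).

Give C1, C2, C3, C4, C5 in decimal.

C1: E(K, 128) = 68.
C2: E(K, 162) = 102.
C3: E(K, 109) = 169.
C4: E(K, 5) = 193.
C5: E(K, 63) = 251.

C1 = 68, C2 = 102, C3 = 169, C4 = 193, C5 = 251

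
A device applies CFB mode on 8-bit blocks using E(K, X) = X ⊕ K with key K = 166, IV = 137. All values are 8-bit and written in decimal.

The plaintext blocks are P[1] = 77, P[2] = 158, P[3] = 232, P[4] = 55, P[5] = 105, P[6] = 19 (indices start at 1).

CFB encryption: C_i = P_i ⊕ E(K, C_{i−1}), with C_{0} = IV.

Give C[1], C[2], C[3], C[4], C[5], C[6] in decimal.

C[1]: E(K, 137) = 47; 77 ⊕ 47 = 98.
C[2]: E(K, 98) = 196; 158 ⊕ 196 = 90.
C[3]: E(K, 90) = 252; 232 ⊕ 252 = 20.
C[4]: E(K, 20) = 178; 55 ⊕ 178 = 133.
C[5]: E(K, 133) = 35; 105 ⊕ 35 = 74.
C[6]: E(K, 74) = 236; 19 ⊕ 236 = 255.

C[1] = 98, C[2] = 90, C[3] = 20, C[4] = 133, C[5] = 74, C[6] = 255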